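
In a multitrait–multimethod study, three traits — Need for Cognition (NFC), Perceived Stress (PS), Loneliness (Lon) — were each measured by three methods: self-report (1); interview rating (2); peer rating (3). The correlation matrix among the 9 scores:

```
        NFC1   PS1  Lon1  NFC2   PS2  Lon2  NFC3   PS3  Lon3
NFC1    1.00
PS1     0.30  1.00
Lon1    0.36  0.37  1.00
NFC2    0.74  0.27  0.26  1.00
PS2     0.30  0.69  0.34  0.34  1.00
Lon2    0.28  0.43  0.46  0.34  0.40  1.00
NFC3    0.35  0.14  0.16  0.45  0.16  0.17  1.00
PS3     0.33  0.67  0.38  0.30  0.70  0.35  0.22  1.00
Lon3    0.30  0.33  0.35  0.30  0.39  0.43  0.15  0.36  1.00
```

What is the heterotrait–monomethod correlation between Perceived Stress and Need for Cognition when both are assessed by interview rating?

Different traits, same method: r(PS2, NFC2) = 0.34.

0.34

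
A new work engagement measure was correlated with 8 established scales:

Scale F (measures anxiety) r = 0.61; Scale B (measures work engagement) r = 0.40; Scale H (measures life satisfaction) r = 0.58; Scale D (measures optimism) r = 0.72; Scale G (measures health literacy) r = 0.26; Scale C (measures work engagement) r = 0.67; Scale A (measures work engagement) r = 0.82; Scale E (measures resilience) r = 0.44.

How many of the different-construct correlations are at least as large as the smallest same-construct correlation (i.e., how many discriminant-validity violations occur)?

4

Convergent (same construct = work engagement): Scale B, Scale C, Scale A.
Smallest convergent = 0.40. Discriminant values: 0.61, 0.58, 0.72, 0.26, 0.44; count ≥ 0.40 → 4.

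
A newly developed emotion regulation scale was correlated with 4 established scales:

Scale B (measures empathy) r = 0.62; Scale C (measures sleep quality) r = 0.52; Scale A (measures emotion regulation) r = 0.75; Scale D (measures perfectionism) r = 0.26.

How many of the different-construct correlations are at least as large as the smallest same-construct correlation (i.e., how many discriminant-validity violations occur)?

Convergent (same construct = emotion regulation): Scale A.
Smallest convergent = 0.75. Discriminant values: 0.62, 0.52, 0.26; count ≥ 0.75 → 0.

0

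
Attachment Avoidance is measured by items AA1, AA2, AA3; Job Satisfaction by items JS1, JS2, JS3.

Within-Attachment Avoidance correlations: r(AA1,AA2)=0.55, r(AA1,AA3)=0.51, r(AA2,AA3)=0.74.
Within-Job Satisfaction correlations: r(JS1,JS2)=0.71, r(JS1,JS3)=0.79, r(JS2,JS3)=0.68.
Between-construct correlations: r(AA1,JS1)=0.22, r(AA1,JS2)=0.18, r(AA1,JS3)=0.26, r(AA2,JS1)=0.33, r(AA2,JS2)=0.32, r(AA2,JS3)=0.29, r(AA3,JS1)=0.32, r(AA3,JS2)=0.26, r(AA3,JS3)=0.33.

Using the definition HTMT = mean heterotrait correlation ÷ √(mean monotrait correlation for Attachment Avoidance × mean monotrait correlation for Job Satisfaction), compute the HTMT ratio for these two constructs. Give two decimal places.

Mean heterotrait r = 2.51/9 = 0.2789.
Mean within-AA = 1.80/3 = 0.6000; mean within-JS = 2.18/3 = 0.7267.
Geometric mean = √(0.6000 × 0.7267) = 0.6603.
HTMT = 0.2789 / 0.6603 = 0.42.

0.42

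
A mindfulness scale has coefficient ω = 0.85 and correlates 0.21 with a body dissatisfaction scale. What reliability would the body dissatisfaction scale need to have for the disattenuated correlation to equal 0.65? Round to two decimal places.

r_true = r_obs / √(r_xx · r_yy) ⇒ 0.65 = 0.21 / √(0.85 · r_yy).
√(0.85 · r_yy) = 0.21 / 0.65 = 0.3231; 0.85 · r_yy = 0.1044; r_yy = 0.1044 / 0.85 ≈ 0.12.

0.12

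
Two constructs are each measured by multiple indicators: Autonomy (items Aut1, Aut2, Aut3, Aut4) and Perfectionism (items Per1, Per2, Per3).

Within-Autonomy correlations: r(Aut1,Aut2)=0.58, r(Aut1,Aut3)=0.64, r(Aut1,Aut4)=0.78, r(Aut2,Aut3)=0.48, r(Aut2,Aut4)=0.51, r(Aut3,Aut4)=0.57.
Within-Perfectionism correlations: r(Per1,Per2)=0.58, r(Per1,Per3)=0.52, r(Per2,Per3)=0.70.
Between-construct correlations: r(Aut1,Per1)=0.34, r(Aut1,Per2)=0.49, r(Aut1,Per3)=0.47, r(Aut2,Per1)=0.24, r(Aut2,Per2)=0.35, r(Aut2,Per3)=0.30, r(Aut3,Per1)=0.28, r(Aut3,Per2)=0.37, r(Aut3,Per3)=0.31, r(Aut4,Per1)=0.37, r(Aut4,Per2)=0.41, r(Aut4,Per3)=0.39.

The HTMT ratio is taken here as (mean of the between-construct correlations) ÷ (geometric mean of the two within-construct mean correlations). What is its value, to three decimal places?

Mean between = 4.32/12 = 0.3600.
Mean within-Aut = 3.56/6 = 0.5933; mean within-Per = 1.80/3 = 0.6000.
Geometric mean = √(0.5933 × 0.6000) = 0.5966.
HTMT = 0.3600 / 0.5966 = 0.603.

0.603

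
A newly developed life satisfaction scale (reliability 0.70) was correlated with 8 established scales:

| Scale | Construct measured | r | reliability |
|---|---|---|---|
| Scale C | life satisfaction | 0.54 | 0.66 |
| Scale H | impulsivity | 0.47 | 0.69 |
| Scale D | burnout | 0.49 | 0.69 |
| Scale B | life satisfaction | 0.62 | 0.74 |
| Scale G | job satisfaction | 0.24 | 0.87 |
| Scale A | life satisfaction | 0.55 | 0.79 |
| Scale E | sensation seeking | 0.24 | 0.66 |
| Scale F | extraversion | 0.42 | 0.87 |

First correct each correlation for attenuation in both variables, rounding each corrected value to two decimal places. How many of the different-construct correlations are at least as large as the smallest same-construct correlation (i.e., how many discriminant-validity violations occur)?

0

Disattenuated r (r / √(r_scale · r_new)):
  Scale C (conv): 0.54 / √(0.66·0.70) = 0.79
  Scale H (disc): 0.47 / √(0.69·0.70) = 0.68
  Scale D (disc): 0.49 / √(0.69·0.70) = 0.71
  Scale B (conv): 0.62 / √(0.74·0.70) = 0.86
  Scale G (disc): 0.24 / √(0.87·0.70) = 0.31
  Scale A (conv): 0.55 / √(0.79·0.70) = 0.74
  Scale E (disc): 0.24 / √(0.66·0.70) = 0.35
  Scale F (disc): 0.42 / √(0.87·0.70) = 0.54
Smallest convergent = 0.74. Discriminant values: 0.68, 0.71, 0.31, 0.35, 0.54; count ≥ 0.74 → 0.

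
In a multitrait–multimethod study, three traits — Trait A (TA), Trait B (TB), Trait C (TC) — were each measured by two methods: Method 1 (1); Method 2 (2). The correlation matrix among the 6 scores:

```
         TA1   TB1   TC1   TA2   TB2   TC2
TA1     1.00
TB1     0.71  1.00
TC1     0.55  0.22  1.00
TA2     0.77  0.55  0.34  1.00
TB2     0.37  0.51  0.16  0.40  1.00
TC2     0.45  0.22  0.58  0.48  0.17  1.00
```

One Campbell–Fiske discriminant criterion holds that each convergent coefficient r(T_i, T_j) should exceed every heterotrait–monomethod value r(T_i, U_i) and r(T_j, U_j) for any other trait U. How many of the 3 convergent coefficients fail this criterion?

Checking each validity diagonal entry against its comparison values:
TA (methods 1·2): 0.77 vs {0.71, 0.40, 0.55, 0.48} → pass.
TB (methods 1·2): 0.51 vs {0.71, 0.40, 0.22, 0.17} → fail.
TC (methods 1·2): 0.58 vs {0.55, 0.48, 0.22, 0.17} → pass.
1 of 3 fail.

1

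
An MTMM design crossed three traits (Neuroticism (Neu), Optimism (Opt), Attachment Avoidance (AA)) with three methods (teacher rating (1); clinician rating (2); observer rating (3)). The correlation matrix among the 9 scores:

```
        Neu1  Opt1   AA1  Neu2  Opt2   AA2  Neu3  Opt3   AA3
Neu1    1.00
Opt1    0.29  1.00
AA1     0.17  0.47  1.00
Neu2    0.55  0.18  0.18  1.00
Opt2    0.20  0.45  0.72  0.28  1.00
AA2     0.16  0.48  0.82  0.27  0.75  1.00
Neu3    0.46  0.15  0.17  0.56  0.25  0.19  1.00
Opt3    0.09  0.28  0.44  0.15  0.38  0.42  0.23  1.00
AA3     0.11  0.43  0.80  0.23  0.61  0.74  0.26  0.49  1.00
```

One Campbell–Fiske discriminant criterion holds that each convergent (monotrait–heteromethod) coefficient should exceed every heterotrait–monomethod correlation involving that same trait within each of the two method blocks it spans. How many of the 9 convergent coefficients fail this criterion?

4

Each convergent coefficient versus the relevant comparison correlations:
Neu (methods 1·2): 0.55 vs {0.29, 0.28, 0.17, 0.27} → pass.
Neu (methods 1·3): 0.46 vs {0.29, 0.23, 0.17, 0.26} → pass.
Neu (methods 2·3): 0.56 vs {0.28, 0.23, 0.27, 0.26} → pass.
Opt (methods 1·2): 0.45 vs {0.29, 0.28, 0.47, 0.75} → fail.
Opt (methods 1·3): 0.28 vs {0.29, 0.23, 0.47, 0.49} → fail.
Opt (methods 2·3): 0.38 vs {0.28, 0.23, 0.75, 0.49} → fail.
AA (methods 1·2): 0.82 vs {0.17, 0.27, 0.47, 0.75} → pass.
AA (methods 1·3): 0.80 vs {0.17, 0.26, 0.47, 0.49} → pass.
AA (methods 2·3): 0.74 vs {0.27, 0.26, 0.75, 0.49} → fail.
4 of 9 fail.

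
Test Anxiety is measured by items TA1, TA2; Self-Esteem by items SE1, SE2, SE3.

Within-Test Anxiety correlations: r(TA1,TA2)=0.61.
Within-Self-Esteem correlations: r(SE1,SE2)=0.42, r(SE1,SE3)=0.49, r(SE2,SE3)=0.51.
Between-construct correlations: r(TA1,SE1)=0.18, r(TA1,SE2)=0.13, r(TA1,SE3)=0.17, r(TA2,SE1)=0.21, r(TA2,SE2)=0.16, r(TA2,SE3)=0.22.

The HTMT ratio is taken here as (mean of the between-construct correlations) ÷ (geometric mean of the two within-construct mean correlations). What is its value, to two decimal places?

Mean between = 1.07/6 = 0.1783.
Mean within-TA = 0.61/1 = 0.6100; mean within-SE = 1.42/3 = 0.4733.
Geometric mean = √(0.6100 × 0.4733) = 0.5373.
HTMT = 0.1783 / 0.5373 = 0.33.

0.33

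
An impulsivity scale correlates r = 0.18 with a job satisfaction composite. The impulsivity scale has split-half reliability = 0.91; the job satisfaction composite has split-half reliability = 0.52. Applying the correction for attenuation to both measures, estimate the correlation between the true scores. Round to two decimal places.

0.26

r_true = r_obs / √(r_xx · r_yy) = 0.18 / √(0.91 × 0.52) = 0.18 / √0.4732 = 0.18 / 0.6879 ≈ 0.26.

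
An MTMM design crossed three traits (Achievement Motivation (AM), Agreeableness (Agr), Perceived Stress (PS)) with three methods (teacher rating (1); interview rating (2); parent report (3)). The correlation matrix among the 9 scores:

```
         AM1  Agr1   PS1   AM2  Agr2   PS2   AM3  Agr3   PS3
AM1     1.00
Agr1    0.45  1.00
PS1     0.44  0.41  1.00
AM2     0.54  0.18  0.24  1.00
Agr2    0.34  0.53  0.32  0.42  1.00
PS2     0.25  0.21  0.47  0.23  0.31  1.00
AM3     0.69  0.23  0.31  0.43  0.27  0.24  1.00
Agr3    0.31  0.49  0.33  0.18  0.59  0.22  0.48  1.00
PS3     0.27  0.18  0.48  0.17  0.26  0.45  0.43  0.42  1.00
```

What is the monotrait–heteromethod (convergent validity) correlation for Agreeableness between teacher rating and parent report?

0.49

Same trait (Agr), different methods: r(Agr1, Agr3) = 0.49.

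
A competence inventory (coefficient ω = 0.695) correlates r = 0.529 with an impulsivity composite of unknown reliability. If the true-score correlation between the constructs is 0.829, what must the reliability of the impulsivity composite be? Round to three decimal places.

0.586

r_true = r_obs / √(r_xx · r_yy) ⇒ 0.829 = 0.529 / √(0.695 · r_yy).
√(0.695 · r_yy) = 0.529 / 0.829 = 0.6381; 0.695 · r_yy = 0.4072; r_yy = 0.4072 / 0.695 ≈ 0.586.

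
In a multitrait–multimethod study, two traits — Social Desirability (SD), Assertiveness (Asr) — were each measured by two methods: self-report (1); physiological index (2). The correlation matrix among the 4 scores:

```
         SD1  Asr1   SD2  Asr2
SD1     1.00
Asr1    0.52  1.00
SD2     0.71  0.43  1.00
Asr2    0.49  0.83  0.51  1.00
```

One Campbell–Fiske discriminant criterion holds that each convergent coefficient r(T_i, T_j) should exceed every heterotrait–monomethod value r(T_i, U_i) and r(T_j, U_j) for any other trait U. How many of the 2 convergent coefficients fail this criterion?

0

Each convergent coefficient versus the relevant comparison correlations:
SD (methods 1·2): 0.71 vs {0.52, 0.51} → pass.
Asr (methods 1·2): 0.83 vs {0.52, 0.51} → pass.
0 of 2 fail.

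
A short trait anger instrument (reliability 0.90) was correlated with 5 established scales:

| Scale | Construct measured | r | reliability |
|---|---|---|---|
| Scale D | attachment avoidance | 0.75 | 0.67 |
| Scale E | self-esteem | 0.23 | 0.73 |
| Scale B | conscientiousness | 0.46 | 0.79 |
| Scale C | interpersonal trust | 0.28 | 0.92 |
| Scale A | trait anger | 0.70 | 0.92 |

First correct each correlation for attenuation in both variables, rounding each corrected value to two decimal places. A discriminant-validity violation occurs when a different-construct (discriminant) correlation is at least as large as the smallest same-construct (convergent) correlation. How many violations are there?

1

Disattenuated r (r / √(r_scale · r_new)):
  Scale D (disc): 0.75 / √(0.67·0.90) = 0.97
  Scale E (disc): 0.23 / √(0.73·0.90) = 0.28
  Scale B (disc): 0.46 / √(0.79·0.90) = 0.55
  Scale C (disc): 0.28 / √(0.92·0.90) = 0.31
  Scale A (conv): 0.70 / √(0.92·0.90) = 0.77
Smallest convergent = 0.77. Discriminant values: 0.97, 0.28, 0.55, 0.31; count ≥ 0.77 → 1.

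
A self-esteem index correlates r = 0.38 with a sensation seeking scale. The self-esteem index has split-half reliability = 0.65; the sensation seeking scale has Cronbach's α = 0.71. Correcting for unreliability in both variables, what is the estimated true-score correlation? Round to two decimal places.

0.56

r_true = r_obs / √(r_xx · r_yy) = 0.38 / √(0.65 × 0.71) = 0.38 / √0.4615 = 0.38 / 0.6793 ≈ 0.56.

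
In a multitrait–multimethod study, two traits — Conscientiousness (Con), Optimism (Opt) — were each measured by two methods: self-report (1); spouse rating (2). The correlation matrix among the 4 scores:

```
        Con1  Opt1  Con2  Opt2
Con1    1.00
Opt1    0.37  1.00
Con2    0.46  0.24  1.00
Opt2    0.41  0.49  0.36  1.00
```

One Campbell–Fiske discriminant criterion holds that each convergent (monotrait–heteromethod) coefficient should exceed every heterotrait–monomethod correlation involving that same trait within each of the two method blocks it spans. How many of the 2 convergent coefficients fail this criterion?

0

Convergent coefficients and their comparison sets:
Con (methods 1·2): 0.46 vs {0.37, 0.36} → pass.
Opt (methods 1·2): 0.49 vs {0.37, 0.36} → pass.
0 of 2 fail.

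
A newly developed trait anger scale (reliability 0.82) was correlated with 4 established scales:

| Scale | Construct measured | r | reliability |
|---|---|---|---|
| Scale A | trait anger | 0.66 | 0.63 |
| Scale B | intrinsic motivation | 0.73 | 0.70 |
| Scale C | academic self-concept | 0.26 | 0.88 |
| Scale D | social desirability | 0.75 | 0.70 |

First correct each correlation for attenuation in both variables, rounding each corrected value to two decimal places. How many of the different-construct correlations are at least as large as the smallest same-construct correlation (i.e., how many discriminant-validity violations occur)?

Disattenuated r (r / √(r_scale · r_new)):
  Scale A (conv): 0.66 / √(0.63·0.82) = 0.92
  Scale B (disc): 0.73 / √(0.70·0.82) = 0.96
  Scale C (disc): 0.26 / √(0.88·0.82) = 0.31
  Scale D (disc): 0.75 / √(0.70·0.82) = 0.99
Smallest convergent = 0.92. Discriminant values: 0.96, 0.31, 0.99; count ≥ 0.92 → 2.

2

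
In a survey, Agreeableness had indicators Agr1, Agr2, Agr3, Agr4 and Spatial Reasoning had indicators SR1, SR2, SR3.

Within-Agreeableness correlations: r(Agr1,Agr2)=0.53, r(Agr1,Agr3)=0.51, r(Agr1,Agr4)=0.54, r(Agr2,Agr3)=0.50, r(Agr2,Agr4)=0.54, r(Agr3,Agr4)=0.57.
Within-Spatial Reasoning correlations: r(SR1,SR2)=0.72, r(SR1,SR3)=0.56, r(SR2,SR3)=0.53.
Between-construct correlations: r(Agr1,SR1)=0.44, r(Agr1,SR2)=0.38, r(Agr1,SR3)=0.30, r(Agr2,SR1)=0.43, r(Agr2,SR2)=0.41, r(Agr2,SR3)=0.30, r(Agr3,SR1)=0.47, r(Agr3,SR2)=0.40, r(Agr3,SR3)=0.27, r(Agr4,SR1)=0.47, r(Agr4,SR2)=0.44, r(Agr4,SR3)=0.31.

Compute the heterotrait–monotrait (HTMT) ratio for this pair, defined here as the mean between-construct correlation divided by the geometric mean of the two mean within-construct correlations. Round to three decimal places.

0.680

Mean between = 4.62/12 = 0.3850.
Mean within-Agr = 3.19/6 = 0.5317; mean within-SR = 1.81/3 = 0.6033.
Geometric mean = √(0.5317 × 0.6033) = 0.5664.
HTMT = 0.3850 / 0.5664 = 0.680.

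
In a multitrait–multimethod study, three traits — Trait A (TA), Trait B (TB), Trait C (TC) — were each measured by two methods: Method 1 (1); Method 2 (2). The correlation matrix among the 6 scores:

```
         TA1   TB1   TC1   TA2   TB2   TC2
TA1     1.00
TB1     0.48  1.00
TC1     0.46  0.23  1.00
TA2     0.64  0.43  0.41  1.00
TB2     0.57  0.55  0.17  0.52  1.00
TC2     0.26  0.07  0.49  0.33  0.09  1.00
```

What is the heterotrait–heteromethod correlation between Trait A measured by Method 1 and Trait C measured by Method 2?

Different traits and methods: r(TA1, TC2) = 0.26.

0.26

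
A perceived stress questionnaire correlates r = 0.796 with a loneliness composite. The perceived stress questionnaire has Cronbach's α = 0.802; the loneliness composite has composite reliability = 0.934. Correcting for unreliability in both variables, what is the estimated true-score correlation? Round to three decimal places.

0.920

r_true = r_obs / √(r_xx · r_yy) = 0.796 / √(0.802 × 0.934) = 0.796 / √0.749068 = 0.796 / 0.8655 ≈ 0.920.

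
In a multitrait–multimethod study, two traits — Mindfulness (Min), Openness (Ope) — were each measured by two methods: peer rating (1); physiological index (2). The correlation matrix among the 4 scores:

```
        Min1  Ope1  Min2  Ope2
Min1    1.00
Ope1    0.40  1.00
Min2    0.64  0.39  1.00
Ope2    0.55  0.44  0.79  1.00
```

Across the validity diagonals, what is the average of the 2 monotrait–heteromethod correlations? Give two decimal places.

Convergent values: 0.64, 0.44; mean = 1.08/2 = 0.54.

0.54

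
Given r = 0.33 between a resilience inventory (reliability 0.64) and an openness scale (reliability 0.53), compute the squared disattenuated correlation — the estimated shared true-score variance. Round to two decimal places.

0.32

Disattenuated r = 0.33 / √(0.64 × 0.53) = 0.33 / 0.5824 = 0.5666.
Shared true-score variance = 0.5666² = 0.3210 ≈ 0.32.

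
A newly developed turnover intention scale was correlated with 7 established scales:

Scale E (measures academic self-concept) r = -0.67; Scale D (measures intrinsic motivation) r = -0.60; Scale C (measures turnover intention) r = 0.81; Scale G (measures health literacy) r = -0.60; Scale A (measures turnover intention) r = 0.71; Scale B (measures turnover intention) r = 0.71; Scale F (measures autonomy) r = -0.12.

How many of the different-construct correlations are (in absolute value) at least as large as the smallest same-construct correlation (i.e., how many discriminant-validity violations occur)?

Convergent (same construct = turnover intention): Scale C, Scale A, Scale B.
Smallest convergent = 0.71. Discriminant |r|: 0.67, 0.60, 0.60, 0.12; count ≥ 0.71 → 0.

0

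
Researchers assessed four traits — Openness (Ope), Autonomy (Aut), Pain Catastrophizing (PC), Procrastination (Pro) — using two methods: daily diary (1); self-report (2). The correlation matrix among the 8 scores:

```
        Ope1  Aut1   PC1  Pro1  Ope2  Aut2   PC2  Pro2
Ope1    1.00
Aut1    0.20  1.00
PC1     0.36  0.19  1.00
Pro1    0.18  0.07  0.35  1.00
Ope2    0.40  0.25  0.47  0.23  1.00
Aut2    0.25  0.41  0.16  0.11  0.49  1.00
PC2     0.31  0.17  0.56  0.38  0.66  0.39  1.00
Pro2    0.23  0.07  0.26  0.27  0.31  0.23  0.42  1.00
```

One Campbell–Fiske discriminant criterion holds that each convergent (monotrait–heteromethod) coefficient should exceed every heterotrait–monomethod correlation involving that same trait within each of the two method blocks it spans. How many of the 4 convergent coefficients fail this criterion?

4

Checking each validity diagonal entry against its comparison values:
Ope (methods 1·2): 0.40 vs {0.20, 0.49, 0.36, 0.66, 0.18, 0.31} → fail.
Aut (methods 1·2): 0.41 vs {0.20, 0.49, 0.19, 0.39, 0.07, 0.23} → fail.
PC (methods 1·2): 0.56 vs {0.36, 0.66, 0.19, 0.39, 0.35, 0.42} → fail.
Pro (methods 1·2): 0.27 vs {0.18, 0.31, 0.07, 0.23, 0.35, 0.42} → fail.
4 of 4 fail.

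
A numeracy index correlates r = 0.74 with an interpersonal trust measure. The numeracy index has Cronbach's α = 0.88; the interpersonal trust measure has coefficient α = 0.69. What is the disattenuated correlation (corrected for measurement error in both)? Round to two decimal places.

r_true = r_obs / √(r_xx · r_yy) = 0.74 / √(0.88 × 0.69) = 0.74 / √0.6072 = 0.74 / 0.7792 ≈ 0.95.

0.95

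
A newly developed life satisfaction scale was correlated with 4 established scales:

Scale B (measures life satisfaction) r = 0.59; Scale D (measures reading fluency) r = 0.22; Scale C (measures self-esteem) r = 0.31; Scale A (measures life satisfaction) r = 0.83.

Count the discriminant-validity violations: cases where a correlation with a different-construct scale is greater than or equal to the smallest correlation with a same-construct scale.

0

Convergent (same construct = life satisfaction): Scale B, Scale A.
Smallest convergent = 0.59. Discriminant values: 0.22, 0.31; count ≥ 0.59 → 0.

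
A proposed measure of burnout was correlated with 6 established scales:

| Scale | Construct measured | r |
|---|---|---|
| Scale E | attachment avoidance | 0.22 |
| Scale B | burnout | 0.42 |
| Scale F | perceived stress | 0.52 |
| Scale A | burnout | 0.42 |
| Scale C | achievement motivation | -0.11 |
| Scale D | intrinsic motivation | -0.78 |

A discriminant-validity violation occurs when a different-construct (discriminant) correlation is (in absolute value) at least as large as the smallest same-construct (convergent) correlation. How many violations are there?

Convergent (same construct = burnout): Scale B, Scale A.
Smallest convergent = 0.42. Discriminant |r|: 0.22, 0.52, 0.11, 0.78; count ≥ 0.42 → 2.

2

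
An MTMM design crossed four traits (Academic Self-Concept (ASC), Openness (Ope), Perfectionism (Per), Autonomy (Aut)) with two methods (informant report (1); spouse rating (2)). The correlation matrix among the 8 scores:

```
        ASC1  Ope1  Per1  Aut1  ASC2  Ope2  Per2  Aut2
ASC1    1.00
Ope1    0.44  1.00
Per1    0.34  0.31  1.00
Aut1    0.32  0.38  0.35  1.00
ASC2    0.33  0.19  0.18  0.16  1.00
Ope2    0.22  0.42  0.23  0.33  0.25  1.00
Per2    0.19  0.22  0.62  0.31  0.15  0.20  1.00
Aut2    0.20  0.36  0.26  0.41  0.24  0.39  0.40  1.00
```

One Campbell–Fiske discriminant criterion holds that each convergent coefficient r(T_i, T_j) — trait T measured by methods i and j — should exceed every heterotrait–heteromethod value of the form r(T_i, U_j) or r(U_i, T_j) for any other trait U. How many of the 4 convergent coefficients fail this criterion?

0

Each convergent coefficient versus the relevant comparison correlations:
ASC (methods 1·2): 0.33 vs {0.22, 0.19, 0.19, 0.18, 0.20, 0.16} → pass.
Ope (methods 1·2): 0.42 vs {0.19, 0.22, 0.22, 0.23, 0.36, 0.33} → pass.
Per (methods 1·2): 0.62 vs {0.18, 0.19, 0.23, 0.22, 0.26, 0.31} → pass.
Aut (methods 1·2): 0.41 vs {0.16, 0.20, 0.33, 0.36, 0.31, 0.26} → pass.
0 of 4 fail.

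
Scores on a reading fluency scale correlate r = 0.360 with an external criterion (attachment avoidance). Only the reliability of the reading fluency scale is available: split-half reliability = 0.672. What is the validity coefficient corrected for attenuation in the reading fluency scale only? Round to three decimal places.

Single correction: r_c = r_obs / √r_xx = 0.360 / √0.672 = 0.360 / 0.8198 ≈ 0.439.

0.439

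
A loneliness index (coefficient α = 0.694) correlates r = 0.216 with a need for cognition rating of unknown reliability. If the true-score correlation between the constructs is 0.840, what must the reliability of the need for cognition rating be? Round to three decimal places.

0.095

r_true = r_obs / √(r_xx · r_yy) ⇒ 0.840 = 0.216 / √(0.694 · r_yy).
√(0.694 · r_yy) = 0.216 / 0.840 = 0.2571; 0.694 · r_yy = 0.0661; r_yy = 0.0661 / 0.694 ≈ 0.095.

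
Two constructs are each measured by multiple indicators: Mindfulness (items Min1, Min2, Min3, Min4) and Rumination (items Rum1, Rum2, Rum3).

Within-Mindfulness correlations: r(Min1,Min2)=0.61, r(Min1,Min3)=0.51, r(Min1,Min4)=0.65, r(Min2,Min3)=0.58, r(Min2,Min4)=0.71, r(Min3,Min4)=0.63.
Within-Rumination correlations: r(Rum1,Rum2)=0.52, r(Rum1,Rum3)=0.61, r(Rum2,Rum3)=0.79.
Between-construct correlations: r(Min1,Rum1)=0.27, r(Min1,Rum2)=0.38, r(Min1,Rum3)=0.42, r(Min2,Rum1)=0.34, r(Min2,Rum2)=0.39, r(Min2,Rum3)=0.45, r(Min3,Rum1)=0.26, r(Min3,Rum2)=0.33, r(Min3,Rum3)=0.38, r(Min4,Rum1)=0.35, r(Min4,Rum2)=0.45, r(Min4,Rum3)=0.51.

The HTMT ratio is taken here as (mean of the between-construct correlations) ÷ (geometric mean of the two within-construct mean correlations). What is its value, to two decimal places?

0.60

Mean between = 4.53/12 = 0.3775.
Mean within-Min = 3.69/6 = 0.6150; mean within-Rum = 1.92/3 = 0.6400.
Geometric mean = √(0.6150 × 0.6400) = 0.6274.
HTMT = 0.3775 / 0.6274 = 0.60.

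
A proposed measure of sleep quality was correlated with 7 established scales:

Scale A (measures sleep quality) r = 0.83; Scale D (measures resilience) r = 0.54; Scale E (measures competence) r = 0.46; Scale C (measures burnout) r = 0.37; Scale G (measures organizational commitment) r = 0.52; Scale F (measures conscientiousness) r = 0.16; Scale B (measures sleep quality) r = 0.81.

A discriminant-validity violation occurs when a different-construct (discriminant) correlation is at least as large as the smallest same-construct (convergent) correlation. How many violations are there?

Convergent (same construct = sleep quality): Scale A, Scale B.
Smallest convergent = 0.81. Discriminant values: 0.54, 0.46, 0.37, 0.52, 0.16; count ≥ 0.81 → 0.

0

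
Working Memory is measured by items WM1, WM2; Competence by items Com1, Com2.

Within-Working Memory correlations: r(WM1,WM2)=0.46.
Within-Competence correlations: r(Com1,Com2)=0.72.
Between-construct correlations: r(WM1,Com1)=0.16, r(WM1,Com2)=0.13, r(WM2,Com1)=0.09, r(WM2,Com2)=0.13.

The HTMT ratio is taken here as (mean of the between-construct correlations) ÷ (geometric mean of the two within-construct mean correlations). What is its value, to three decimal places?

0.222

Mean between = 0.51/4 = 0.1275.
Mean within-WM = 0.46/1 = 0.4600; mean within-Com = 0.72/1 = 0.7200.
Geometric mean = √(0.4600 × 0.7200) = 0.5755.
HTMT = 0.1275 / 0.5755 = 0.222.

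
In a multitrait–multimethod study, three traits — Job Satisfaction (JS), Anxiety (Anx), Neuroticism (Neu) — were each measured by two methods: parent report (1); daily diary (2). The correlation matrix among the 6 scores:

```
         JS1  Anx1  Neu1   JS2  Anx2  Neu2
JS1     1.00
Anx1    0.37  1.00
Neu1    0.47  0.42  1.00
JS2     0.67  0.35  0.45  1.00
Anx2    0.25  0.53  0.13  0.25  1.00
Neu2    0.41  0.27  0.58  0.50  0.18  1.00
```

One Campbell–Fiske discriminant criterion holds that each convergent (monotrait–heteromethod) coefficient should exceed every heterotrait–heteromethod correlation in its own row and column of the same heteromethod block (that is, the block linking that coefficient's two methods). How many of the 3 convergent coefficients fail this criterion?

Convergent coefficients and their comparison sets:
JS (methods 1·2): 0.67 vs {0.25, 0.35, 0.41, 0.45} → pass.
Anx (methods 1·2): 0.53 vs {0.35, 0.25, 0.27, 0.13} → pass.
Neu (methods 1·2): 0.58 vs {0.45, 0.41, 0.13, 0.27} → pass.
0 of 3 fail.

0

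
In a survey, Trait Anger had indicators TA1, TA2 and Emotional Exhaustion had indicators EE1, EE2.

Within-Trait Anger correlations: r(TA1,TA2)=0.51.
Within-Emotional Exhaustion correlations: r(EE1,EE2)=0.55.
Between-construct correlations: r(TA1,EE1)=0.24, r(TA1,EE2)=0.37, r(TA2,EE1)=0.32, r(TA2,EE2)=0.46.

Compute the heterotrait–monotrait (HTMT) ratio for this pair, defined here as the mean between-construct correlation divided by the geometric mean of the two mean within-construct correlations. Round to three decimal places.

0.656

Between-construct mean = 1.39/4 = 0.3475.
Mean within-TA = 0.51/1 = 0.5100; mean within-EE = 0.55/1 = 0.5500.
Geometric mean = √(0.5100 × 0.5500) = 0.5296.
HTMT = 0.3475 / 0.5296 = 0.656.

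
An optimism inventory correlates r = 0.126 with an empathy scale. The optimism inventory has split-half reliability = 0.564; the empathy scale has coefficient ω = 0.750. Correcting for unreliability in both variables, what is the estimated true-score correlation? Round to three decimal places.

r_true = r_obs / √(r_xx · r_yy) = 0.126 / √(0.564 × 0.750) = 0.126 / √0.423000 = 0.126 / 0.6504 ≈ 0.194.

0.194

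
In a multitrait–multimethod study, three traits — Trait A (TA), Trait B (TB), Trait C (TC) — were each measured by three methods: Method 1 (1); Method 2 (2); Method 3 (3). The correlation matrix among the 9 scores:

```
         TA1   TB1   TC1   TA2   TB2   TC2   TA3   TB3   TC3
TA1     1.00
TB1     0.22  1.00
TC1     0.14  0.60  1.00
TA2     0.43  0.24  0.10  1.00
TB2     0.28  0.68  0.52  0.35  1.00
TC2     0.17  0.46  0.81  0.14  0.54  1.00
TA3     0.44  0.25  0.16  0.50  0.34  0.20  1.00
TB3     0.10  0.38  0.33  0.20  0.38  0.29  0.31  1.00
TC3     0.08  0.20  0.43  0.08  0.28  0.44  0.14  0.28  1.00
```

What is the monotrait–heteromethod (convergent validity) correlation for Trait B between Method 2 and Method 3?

Same trait (TB), different methods: r(TB2, TB3) = 0.38.

0.38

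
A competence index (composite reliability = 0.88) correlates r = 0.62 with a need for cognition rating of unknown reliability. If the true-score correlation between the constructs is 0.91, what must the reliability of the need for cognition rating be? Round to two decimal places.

0.53

r_true = r_obs / √(r_xx · r_yy) ⇒ 0.91 = 0.62 / √(0.88 · r_yy).
√(0.88 · r_yy) = 0.62 / 0.91 = 0.6813; 0.88 · r_yy = 0.4642; r_yy = 0.4642 / 0.88 ≈ 0.53.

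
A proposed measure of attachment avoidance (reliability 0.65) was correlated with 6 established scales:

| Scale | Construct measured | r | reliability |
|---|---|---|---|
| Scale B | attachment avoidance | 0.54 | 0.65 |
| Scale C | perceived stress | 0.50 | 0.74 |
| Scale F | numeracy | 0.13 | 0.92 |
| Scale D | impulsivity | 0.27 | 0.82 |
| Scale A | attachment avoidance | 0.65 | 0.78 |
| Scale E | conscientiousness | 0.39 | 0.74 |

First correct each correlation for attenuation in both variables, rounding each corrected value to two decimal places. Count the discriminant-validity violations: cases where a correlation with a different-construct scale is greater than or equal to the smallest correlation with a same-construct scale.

0

Disattenuated r (r / √(r_scale · r_new)):
  Scale B (conv): 0.54 / √(0.65·0.65) = 0.83
  Scale C (disc): 0.50 / √(0.74·0.65) = 0.72
  Scale F (disc): 0.13 / √(0.92·0.65) = 0.17
  Scale D (disc): 0.27 / √(0.82·0.65) = 0.37
  Scale A (conv): 0.65 / √(0.78·0.65) = 0.91
  Scale E (disc): 0.39 / √(0.74·0.65) = 0.56
Smallest convergent = 0.83. Discriminant values: 0.72, 0.17, 0.37, 0.56; count ≥ 0.83 → 0.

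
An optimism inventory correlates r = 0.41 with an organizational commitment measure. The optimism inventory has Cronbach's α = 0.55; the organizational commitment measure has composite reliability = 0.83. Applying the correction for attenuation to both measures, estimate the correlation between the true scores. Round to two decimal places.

r_true = r_obs / √(r_xx · r_yy) = 0.41 / √(0.55 × 0.83) = 0.41 / √0.4565 = 0.41 / 0.6756 ≈ 0.61.

0.61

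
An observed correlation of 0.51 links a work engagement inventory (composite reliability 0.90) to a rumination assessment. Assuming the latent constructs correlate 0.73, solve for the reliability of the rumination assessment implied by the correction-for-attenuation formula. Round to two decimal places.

0.54

r_true = r_obs / √(r_xx · r_yy) ⇒ 0.73 = 0.51 / √(0.90 · r_yy).
√(0.90 · r_yy) = 0.51 / 0.73 = 0.6986; 0.90 · r_yy = 0.4880; r_yy = 0.4880 / 0.90 ≈ 0.54.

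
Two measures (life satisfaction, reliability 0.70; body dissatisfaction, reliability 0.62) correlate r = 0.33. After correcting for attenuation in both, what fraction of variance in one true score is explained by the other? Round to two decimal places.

0.25

Disattenuated r = 0.33 / √(0.70 × 0.62) = 0.33 / 0.6588 = 0.5009.
Shared true-score variance = 0.5009² = 0.2509 ≈ 0.25.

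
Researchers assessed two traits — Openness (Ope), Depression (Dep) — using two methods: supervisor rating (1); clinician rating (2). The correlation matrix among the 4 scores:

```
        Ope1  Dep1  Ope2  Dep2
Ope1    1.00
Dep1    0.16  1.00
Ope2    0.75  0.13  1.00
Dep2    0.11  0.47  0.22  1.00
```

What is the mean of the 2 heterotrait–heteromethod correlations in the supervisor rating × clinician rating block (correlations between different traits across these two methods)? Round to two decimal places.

HTHM values (method 1 × method 2): 0.11, 0.13; mean = 0.24/2 = 0.12.

0.12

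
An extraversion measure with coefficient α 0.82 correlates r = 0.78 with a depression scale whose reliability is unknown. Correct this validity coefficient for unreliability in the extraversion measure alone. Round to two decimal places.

Single correction: r_c = r_obs / √r_xx = 0.78 / √0.82 = 0.78 / 0.9055 ≈ 0.86.

0.86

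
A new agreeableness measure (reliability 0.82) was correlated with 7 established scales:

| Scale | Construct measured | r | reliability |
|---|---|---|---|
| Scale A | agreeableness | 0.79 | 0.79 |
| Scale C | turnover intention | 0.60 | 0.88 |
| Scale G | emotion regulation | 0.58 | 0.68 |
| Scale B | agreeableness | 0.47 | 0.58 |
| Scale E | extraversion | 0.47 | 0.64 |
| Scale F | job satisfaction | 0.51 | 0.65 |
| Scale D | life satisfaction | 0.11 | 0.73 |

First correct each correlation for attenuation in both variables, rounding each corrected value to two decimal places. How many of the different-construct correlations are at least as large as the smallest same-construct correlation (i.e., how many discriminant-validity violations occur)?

3

Disattenuated r (r / √(r_scale · r_new)):
  Scale A (conv): 0.79 / √(0.79·0.82) = 0.98
  Scale C (disc): 0.60 / √(0.88·0.82) = 0.71
  Scale G (disc): 0.58 / √(0.68·0.82) = 0.78
  Scale B (conv): 0.47 / √(0.58·0.82) = 0.68
  Scale E (disc): 0.47 / √(0.64·0.82) = 0.65
  Scale F (disc): 0.51 / √(0.65·0.82) = 0.70
  Scale D (disc): 0.11 / √(0.73·0.82) = 0.14
Smallest convergent = 0.68. Discriminant values: 0.71, 0.78, 0.65, 0.70, 0.14; count ≥ 0.68 → 3.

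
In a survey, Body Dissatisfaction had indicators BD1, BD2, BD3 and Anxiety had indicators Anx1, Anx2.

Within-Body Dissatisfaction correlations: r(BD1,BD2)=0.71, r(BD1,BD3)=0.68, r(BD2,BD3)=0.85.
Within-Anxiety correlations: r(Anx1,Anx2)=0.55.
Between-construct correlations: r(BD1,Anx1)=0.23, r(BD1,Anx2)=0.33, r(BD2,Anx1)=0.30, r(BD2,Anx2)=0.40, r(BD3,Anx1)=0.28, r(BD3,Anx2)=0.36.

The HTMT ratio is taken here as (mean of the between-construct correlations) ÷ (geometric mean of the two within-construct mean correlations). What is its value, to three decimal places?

Between-construct mean = 1.90/6 = 0.3167.
Mean within-BD = 2.24/3 = 0.7467; mean within-Anx = 0.55/1 = 0.5500.
Geometric mean = √(0.7467 × 0.5500) = 0.6408.
HTMT = 0.3167 / 0.6408 = 0.494.

0.494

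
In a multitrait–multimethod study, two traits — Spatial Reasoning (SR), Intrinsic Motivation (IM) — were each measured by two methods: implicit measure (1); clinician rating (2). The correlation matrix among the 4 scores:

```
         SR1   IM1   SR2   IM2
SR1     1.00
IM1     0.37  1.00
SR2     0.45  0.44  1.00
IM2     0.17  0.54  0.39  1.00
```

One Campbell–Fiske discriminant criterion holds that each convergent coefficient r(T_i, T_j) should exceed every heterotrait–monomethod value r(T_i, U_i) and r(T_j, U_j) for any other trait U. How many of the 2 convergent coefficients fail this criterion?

Convergent coefficients and their comparison sets:
SR (methods 1·2): 0.45 vs {0.37, 0.39} → pass.
IM (methods 1·2): 0.54 vs {0.37, 0.39} → pass.
0 of 2 fail.

0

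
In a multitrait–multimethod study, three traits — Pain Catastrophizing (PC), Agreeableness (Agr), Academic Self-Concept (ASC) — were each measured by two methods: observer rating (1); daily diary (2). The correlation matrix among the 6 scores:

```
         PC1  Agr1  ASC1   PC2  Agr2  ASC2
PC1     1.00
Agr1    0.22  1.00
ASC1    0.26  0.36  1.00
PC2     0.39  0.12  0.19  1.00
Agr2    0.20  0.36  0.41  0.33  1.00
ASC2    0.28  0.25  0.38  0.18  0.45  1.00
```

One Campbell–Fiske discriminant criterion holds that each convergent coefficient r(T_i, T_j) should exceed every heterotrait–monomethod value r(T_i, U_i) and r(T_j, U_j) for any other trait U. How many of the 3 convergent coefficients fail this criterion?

2

Checking each validity diagonal entry against its comparison values:
PC (methods 1·2): 0.39 vs {0.22, 0.33, 0.26, 0.18} → pass.
Agr (methods 1·2): 0.36 vs {0.22, 0.33, 0.36, 0.45} → fail.
ASC (methods 1·2): 0.38 vs {0.26, 0.18, 0.36, 0.45} → fail.
2 of 3 fail.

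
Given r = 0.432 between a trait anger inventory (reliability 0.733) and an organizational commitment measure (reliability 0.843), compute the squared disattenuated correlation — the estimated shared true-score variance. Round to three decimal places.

0.302

Disattenuated r = 0.432 / √(0.733 × 0.843) = 0.432 / 0.7861 = 0.5495.
Shared true-score variance = 0.5495² = 0.3020 ≈ 0.302.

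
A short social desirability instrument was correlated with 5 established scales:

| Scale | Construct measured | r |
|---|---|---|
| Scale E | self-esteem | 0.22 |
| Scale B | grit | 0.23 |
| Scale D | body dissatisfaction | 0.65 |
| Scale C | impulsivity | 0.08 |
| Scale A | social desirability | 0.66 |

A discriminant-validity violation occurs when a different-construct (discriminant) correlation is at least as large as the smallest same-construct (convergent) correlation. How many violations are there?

Convergent (same construct = social desirability): Scale A.
Smallest convergent = 0.66. Discriminant values: 0.22, 0.23, 0.65, 0.08; count ≥ 0.66 → 0.

0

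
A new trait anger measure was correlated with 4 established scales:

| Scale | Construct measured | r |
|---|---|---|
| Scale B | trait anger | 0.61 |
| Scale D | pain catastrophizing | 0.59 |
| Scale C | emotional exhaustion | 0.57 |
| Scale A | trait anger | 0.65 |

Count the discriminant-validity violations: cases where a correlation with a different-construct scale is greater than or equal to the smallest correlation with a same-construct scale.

Convergent (same construct = trait anger): Scale B, Scale A.
Smallest convergent = 0.61. Discriminant values: 0.59, 0.57; count ≥ 0.61 → 0.

0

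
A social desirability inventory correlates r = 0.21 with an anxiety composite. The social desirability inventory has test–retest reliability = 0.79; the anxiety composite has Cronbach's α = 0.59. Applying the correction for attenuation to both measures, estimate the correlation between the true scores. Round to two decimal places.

r_true = r_obs / √(r_xx · r_yy) = 0.21 / √(0.79 × 0.59) = 0.21 / √0.4661 = 0.21 / 0.6827 ≈ 0.31.

0.31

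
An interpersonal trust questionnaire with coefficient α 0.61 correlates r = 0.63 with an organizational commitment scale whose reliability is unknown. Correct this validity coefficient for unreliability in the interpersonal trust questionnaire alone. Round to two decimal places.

Single correction: r_c = r_obs / √r_xx = 0.63 / √0.61 = 0.63 / 0.7810 ≈ 0.81.

0.81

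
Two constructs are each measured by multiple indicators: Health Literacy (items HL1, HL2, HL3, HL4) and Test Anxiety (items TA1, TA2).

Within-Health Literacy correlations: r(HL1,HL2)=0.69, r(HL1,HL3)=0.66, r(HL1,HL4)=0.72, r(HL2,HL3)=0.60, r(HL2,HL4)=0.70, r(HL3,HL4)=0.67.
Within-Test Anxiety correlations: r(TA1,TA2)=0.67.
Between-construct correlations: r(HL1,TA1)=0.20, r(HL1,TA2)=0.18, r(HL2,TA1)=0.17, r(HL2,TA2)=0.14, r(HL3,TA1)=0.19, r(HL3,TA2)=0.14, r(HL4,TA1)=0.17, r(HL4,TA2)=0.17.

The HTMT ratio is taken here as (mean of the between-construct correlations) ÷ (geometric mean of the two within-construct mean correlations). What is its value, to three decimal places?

0.253

Between-construct mean = 1.36/8 = 0.1700.
Mean within-HL = 4.04/6 = 0.6733; mean within-TA = 0.67/1 = 0.6700.
Geometric mean = √(0.6733 × 0.6700) = 0.6716.
HTMT = 0.1700 / 0.6716 = 0.253.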